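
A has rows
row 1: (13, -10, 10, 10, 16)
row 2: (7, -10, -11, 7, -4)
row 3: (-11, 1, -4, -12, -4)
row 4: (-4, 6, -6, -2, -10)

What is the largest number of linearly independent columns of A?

4

Row reduce to echelon form.
R2 ← R2 − (7/13)·R1: [0, -60/13, -213/13, 21/13, -164/13]
R3 ← R3 + (11/13)·R1: [0, -97/13, 58/13, -46/13, 124/13]
R4 ← R4 + (4/13)·R1: [0, 38/13, -38/13, 14/13, -66/13]
R3 ← R3 − (97/60)·R2: [0, 0, 619/20, -123/20, 449/15]
R4 ← R4 + (19/30)·R2: [0, 0, -133/10, 21/10, -196/15]
R4 ← R4 + (266/619)·R3: [0, 0, 0, -336/619, -126/619]
Echelon form has 4 nonzero rows, so rank(A) = 4.
The rank gives the maximum number of linearly independent columns: 4.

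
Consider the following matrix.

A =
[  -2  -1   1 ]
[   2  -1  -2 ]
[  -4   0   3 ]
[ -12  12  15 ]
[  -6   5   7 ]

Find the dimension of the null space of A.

1

Row reduce to echelon form.
R2 ← R2 + R1: [0, -2, -1]
R3 ← R3 − (2)·R1: [0, 2, 1]
R4 ← R4 − (6)·R1: [0, 18, 9]
R5 ← R5 − (3)·R1: [0, 8, 4]
R3 ← R3 + R2: [0, 0, 0]
R4 ← R4 + (9)·R2: [0, 0, 0]
R5 ← R5 + (4)·R2: [0, 0, 0]
2 nonzero rows, so rank(A) = 2.
A has 3 columns; by rank–nullity, nullity = 3 − 2 = 1.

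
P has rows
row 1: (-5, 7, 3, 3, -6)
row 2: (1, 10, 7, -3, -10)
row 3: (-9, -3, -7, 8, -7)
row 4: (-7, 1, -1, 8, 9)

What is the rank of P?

Row reduce to echelon form.
R2 ← R2 + (1/5)·R1: [0, 57/5, 38/5, -12/5, -56/5]
R3 ← R3 − (9/5)·R1: [0, -78/5, -62/5, 13/5, 19/5]
R4 ← R4 − (7/5)·R1: [0, -44/5, -26/5, 19/5, 87/5]
R3 ← R3 + (26/19)·R2: [0, 0, -2, -13/19, -219/19]
R4 ← R4 + (44/57)·R2: [0, 0, 2/3, 37/19, 499/57]
R4 ← R4 + (1/3)·R3: [0, 0, 0, 98/57, 280/57]
Echelon form has 4 nonzero rows, so rank(P) = 4.

4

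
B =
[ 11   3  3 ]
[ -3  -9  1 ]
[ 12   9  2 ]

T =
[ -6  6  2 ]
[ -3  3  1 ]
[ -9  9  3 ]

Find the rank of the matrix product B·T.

First compute BT:
[[-102, 102,  34],
 [ 36, -36, -12],
 [-117, 117,  39]]
Now row reduce the product.
R2 ← R2 + (6/17)·R1: [0, 0, 0]
R3 ← R3 − (39/34)·R1: [0, 0, 0]
1 nonzero row, so rank(BT) = 1.

1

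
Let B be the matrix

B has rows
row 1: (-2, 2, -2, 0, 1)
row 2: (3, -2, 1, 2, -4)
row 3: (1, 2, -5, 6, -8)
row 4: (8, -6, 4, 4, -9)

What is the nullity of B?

3

Row reduce to echelon form.
R2 ← R2 + (3/2)·R1: [0, 1, -2, 2, -5/2]
R3 ← R3 + (1/2)·R1: [0, 3, -6, 6, -15/2]
R4 ← R4 + (4)·R1: [0, 2, -4, 4, -5]
R3 ← R3 − (3)·R2: [0, 0, 0, 0, 0]
R4 ← R4 − (2)·R2: [0, 0, 0, 0, 0]
2 nonzero rows, so rank(B) = 2.
B has 5 columns; by rank–nullity, nullity = 5 − 2 = 3.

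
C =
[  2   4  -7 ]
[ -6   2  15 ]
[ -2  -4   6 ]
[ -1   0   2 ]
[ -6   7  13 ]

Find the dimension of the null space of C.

Row reduce to echelon form.
R2 ← R2 + (3)·R1: [0, 14, -6]
R3 ← R3 + R1: [0, 0, -1]
R4 ← R4 + (1/2)·R1: [0, 2, -3/2]
R5 ← R5 + (3)·R1: [0, 19, -8]
R4 ← R4 − (1/7)·R2: [0, 0, -9/14]
R5 ← R5 − (19/14)·R2: [0, 0, 1/7]
R4 ← R4 − (9/14)·R3: [0, 0, 0]
R5 ← R5 + (1/7)·R3: [0, 0, 0]
3 nonzero rows, so rank(C) = 3.
C has 3 columns; by rank–nullity, nullity = 3 − 3 = 0.

0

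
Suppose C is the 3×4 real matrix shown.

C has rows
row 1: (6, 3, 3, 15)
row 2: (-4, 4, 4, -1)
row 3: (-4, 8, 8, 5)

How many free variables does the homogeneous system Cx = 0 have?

2

Row reduce to echelon form.
R2 ← R2 + (2/3)·R1: [0, 6, 6, 9]
R3 ← R3 + (2/3)·R1: [0, 10, 10, 15]
R3 ← R3 − (5/3)·R2: [0, 0, 0, 0]
2 nonzero rows, so rank(C) = 2.
C has 4 columns; by rank–nullity, nullity = 4 − 2 = 2.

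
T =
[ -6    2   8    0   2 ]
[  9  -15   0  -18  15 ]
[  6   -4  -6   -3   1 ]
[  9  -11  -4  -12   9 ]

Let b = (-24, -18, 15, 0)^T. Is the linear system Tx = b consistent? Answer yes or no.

yes

Row reduce the augmented matrix [T | b].
R2 ← R2 + (3/2)·R1: [0, -12, 12, -18, 18, -54]
R3 ← R3 + R1: [0, -2, 2, -3, 3, -9]
R4 ← R4 + (3/2)·R1: [0, -8, 8, -12, 12, -36]
R3 ← R3 − (1/6)·R2: [0, 0, 0, 0, 0, 0]
R4 ← R4 − (2/3)·R2: [0, 0, 0, 0, 0, 0]
The echelon form has 2 nonzero rows, and every pivot lies in the first 5 columns, so rank(T) = rank([T|b]) = 2.
The system is consistent.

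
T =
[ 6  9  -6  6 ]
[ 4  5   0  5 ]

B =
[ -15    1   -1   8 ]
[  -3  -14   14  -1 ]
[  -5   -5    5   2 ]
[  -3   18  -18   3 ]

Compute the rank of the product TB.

First compute TB:
[[-105,  18, -18,  45],
 [-90,  24, -24,  42]]
Now row reduce the product.
R2 ← R2 − (6/7)·R1: [0, 60/7, -60/7, 24/7]
2 nonzero rows, so rank(TB) = 2.

2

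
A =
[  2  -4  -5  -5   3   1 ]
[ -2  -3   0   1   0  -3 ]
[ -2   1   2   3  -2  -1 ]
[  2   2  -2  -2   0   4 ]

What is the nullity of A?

3

Row reduce to echelon form.
R2 ← R2 + R1: [0, -7, -5, -4, 3, -2]
R3 ← R3 + R1: [0, -3, -3, -2, 1, 0]
R4 ← R4 − R1: [0, 6, 3, 3, -3, 3]
R3 ← R3 − (3/7)·R2: [0, 0, -6/7, -2/7, -2/7, 6/7]
R4 ← R4 + (6/7)·R2: [0, 0, -9/7, -3/7, -3/7, 9/7]
R4 ← R4 − (3/2)·R3: [0, 0, 0, 0, 0, 0]
3 nonzero rows, so rank(A) = 3.
A has 6 columns; by rank–nullity, nullity = 6 − 3 = 3.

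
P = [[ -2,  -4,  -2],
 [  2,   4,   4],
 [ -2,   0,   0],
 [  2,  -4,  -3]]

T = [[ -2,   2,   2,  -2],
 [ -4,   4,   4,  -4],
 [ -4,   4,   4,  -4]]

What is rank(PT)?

First compute PT:
[[ 28, -28, -28,  28],
 [-36,  36,  36, -36],
 [  4,  -4,  -4,   4],
 [ 24, -24, -24,  24]]
Now row reduce the product.
R2 ← R2 + (9/7)·R1: [0, 0, 0, 0]
R3 ← R3 − (1/7)·R1: [0, 0, 0, 0]
R4 ← R4 − (6/7)·R1: [0, 0, 0, 0]
1 nonzero row, so rank(PT) = 1.

1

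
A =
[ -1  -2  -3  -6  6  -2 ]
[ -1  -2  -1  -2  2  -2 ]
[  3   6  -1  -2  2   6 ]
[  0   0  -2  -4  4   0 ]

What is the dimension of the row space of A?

Row reduce to echelon form.
R2 ← R2 − R1: [0, 0, 2, 4, -4, 0]
R3 ← R3 + (3)·R1: [0, 0, -10, -20, 20, 0]
R3 ← R3 + (5)·R2: [0, 0, 0, 0, 0, 0]
R4 ← R4 + R2: [0, 0, 0, 0, 0, 0]
Echelon form has 2 nonzero rows, so rank(A) = 2.
The row space has dimension equal to the rank: 2.

2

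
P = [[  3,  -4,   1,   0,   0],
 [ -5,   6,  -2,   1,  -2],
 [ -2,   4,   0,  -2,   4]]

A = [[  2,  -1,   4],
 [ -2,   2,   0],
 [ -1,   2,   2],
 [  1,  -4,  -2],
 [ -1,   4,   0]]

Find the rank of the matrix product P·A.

First compute PA:
[[ 13,  -9,  14],
 [-17,   1, -26],
 [-18,  34,  -4]]
Now row reduce the product.
R2 ← R2 + (17/13)·R1: [0, -140/13, -100/13]
R3 ← R3 + (18/13)·R1: [0, 280/13, 200/13]
R3 ← R3 + (2)·R2: [0, 0, 0]
2 nonzero rows, so rank(PA) = 2.

2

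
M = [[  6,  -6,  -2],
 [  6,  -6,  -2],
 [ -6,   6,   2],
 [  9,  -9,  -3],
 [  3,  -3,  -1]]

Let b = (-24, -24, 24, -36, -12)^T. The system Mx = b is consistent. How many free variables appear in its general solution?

2

Row reduce the augmented matrix [M | b].
R2 ← R2 − R1: [0, 0, 0, 0]
R3 ← R3 + R1: [0, 0, 0, 0]
R4 ← R4 − (3/2)·R1: [0, 0, 0, 0]
R5 ← R5 − (1/2)·R1: [0, 0, 0, 0]
The echelon form has 1 nonzero rows, and every pivot lies in the first 3 columns, so rank(M) = rank([M|b]) = 1.
The system is consistent.
Free variables = (unknowns) − (rank) = 3 − 1 = 2.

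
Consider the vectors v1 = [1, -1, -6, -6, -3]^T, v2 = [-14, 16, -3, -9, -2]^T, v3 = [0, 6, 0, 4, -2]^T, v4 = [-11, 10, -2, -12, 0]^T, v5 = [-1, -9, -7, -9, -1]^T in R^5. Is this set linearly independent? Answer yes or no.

Form the matrix with these vectors as rows and row reduce.
R2 ← R2 + (14)·R1: [0, 2, -87, -93, -44]
R4 ← R4 + (11)·R1: [0, -1, -68, -78, -33]
R5 ← R5 + R1: [0, -10, -13, -15, -4]
R3 ← R3 − (3)·R2: [0, 0, 261, 283, 130]
R4 ← R4 + (1/2)·R2: [0, 0, -223/2, -249/2, -55]
R5 ← R5 + (5)·R2: [0, 0, -448, -480, -224]
R4 ← R4 + (223/522)·R3: [0, 0, 0, -940/261, 140/261]
R5 ← R5 + (448/261)·R3: [0, 0, 0, 1504/261, -224/261]
R5 ← R5 + (8/5)·R4: [0, 0, 0, 0, 0]
4 nonzero rows, so the 5 vectors span a space of dimension 4.
Since 4 < 5, the vectors are linearly dependent.

no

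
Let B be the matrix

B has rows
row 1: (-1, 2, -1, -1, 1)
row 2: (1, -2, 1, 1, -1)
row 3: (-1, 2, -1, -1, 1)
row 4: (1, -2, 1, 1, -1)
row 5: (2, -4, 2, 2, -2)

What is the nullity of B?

Row reduce to echelon form.
R2 ← R2 + R1: [0, 0, 0, 0, 0]
R3 ← R3 − R1: [0, 0, 0, 0, 0]
R4 ← R4 + R1: [0, 0, 0, 0, 0]
R5 ← R5 + (2)·R1: [0, 0, 0, 0, 0]
1 nonzero row, so rank(B) = 1.
B has 5 columns; by rank–nullity, nullity = 5 − 1 = 4.

4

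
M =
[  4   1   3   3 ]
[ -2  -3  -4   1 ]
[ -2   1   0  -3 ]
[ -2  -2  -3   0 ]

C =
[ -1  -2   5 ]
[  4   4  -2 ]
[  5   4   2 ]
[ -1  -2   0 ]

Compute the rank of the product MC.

2

First compute MC:
[[ 12,   2,  24],
 [-31, -26, -12],
 [  9,  14, -12],
 [-21, -16, -12]]
Now row reduce the product.
R2 ← R2 + (31/12)·R1: [0, -125/6, 50]
R3 ← R3 − (3/4)·R1: [0, 25/2, -30]
R4 ← R4 + (7/4)·R1: [0, -25/2, 30]
R3 ← R3 + (3/5)·R2: [0, 0, 0]
R4 ← R4 − (3/5)·R2: [0, 0, 0]
2 nonzero rows, so rank(MC) = 2.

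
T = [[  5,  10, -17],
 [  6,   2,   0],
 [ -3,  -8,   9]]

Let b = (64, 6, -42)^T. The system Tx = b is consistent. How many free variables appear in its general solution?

Row reduce the augmented matrix [T | b].
R2 ← R2 − (6/5)·R1: [0, -10, 102/5, -354/5]
R3 ← R3 + (3/5)·R1: [0, -2, -6/5, -18/5]
R3 ← R3 − (1/5)·R2: [0, 0, -132/25, 264/25]
The echelon form has 3 nonzero rows, and every pivot lies in the first 3 columns, so rank(T) = rank([T|b]) = 3.
The system is consistent.
Free variables = (unknowns) − (rank) = 3 − 3 = 0.

0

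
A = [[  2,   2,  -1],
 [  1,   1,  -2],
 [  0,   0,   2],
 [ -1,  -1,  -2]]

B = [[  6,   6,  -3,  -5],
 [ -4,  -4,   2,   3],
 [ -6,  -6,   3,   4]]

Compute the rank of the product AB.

First compute AB:
[[ 10,  10,  -5,  -8],
 [ 14,  14,  -7, -10],
 [-12, -12,   6,   8],
 [ 10,  10,  -5,  -6]]
Now row reduce the product.
R2 ← R2 − (7/5)·R1: [0, 0, 0, 6/5]
R3 ← R3 + (6/5)·R1: [0, 0, 0, -8/5]
R4 ← R4 − R1: [0, 0, 0, 2]
R3 ← R3 + (4/3)·R2: [0, 0, 0, 0]
R4 ← R4 − (5/3)·R2: [0, 0, 0, 0]
2 nonzero rows, so rank(AB) = 2.

2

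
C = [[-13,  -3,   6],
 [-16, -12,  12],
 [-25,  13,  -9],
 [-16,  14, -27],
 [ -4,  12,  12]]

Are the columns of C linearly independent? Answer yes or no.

yes

Row reduce C to echelon form.
R2 ← R2 − (16/13)·R1: [0, -108/13, 60/13]
R3 ← R3 − (25/13)·R1: [0, 244/13, -267/13]
R4 ← R4 − (16/13)·R1: [0, 230/13, -447/13]
R5 ← R5 − (4/13)·R1: [0, 168/13, 132/13]
R3 ← R3 + (61/27)·R2: [0, 0, -91/9]
R4 ← R4 + (115/54)·R2: [0, 0, -221/9]
R5 ← R5 + (14/9)·R2: [0, 0, 52/3]
R4 ← R4 − (17/7)·R3: [0, 0, 0]
R5 ← R5 + (12/7)·R3: [0, 0, 0]
3 pivots among 3 columns.
Every column is a pivot column, so the columns are linearly independent.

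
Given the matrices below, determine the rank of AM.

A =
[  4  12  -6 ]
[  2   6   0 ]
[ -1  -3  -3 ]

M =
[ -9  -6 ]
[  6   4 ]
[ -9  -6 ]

1

First compute AM:
[[ 90,  60],
 [ 18,  12],
 [ 18,  12]]
Now row reduce the product.
R2 ← R2 − (1/5)·R1: [0, 0]
R3 ← R3 − (1/5)·R1: [0, 0]
1 nonzero row, so rank(AM) = 1.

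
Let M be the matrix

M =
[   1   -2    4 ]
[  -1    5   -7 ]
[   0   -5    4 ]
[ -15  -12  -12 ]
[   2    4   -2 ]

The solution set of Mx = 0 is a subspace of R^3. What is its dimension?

0

Row reduce to echelon form.
R2 ← R2 + R1: [0, 3, -3]
R4 ← R4 + (15)·R1: [0, -42, 48]
R5 ← R5 − (2)·R1: [0, 8, -10]
R3 ← R3 + (5/3)·R2: [0, 0, -1]
R4 ← R4 + (14)·R2: [0, 0, 6]
R5 ← R5 − (8/3)·R2: [0, 0, -2]
R4 ← R4 + (6)·R3: [0, 0, 0]
R5 ← R5 − (2)·R3: [0, 0, 0]
3 nonzero rows, so rank(M) = 3.
M has 3 columns; by rank–nullity, nullity = 3 − 3 = 0.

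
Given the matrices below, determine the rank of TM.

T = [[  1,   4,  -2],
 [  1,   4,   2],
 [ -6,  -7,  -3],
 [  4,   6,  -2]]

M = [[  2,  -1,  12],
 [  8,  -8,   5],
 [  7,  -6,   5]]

3

First compute TM:
[[ 20, -21,  22],
 [ 48, -45,  42],
 [-89,  80, -122],
 [ 42, -40,  68]]
Now row reduce the product.
R2 ← R2 − (12/5)·R1: [0, 27/5, -54/5]
R3 ← R3 + (89/20)·R1: [0, -269/20, -241/10]
R4 ← R4 − (21/10)·R1: [0, 41/10, 109/5]
R3 ← R3 + (269/108)·R2: [0, 0, -51]
R4 ← R4 − (41/54)·R2: [0, 0, 30]
R4 ← R4 + (10/17)·R3: [0, 0, 0]
3 nonzero rows, so rank(TM) = 3.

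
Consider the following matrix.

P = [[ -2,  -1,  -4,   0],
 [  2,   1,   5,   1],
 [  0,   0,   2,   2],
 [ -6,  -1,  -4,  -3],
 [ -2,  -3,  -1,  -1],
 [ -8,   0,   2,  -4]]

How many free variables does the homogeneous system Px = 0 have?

Row reduce to echelon form.
R2 ← R2 + R1: [0, 0, 1, 1]
R4 ← R4 − (3)·R1: [0, 2, 8, -3]
R5 ← R5 − R1: [0, -2, 3, -1]
R6 ← R6 − (4)·R1: [0, 4, 18, -4]
Swap R2 ↔ R4
R5 ← R5 + R2: [0, 0, 11, -4]
R6 ← R6 − (2)·R2: [0, 0, 2, 2]
R4 ← R4 − (1/2)·R3: [0, 0, 0, 0]
R5 ← R5 − (11/2)·R3: [0, 0, 0, -15]
R6 ← R6 − R3: [0, 0, 0, 0]
Swap R4 ↔ R5
4 nonzero rows, so rank(P) = 4.
P has 4 columns; by rank–nullity, nullity = 4 − 4 = 0.

0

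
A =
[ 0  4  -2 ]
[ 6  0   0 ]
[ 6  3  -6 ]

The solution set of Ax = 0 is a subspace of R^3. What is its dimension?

0

Row reduce to echelon form.
Swap R1 ↔ R2
R3 ← R3 − R1: [0, 3, -6]
R3 ← R3 − (3/4)·R2: [0, 0, -9/2]
3 nonzero rows, so rank(A) = 3.
A has 3 columns; by rank–nullity, nullity = 3 − 3 = 0.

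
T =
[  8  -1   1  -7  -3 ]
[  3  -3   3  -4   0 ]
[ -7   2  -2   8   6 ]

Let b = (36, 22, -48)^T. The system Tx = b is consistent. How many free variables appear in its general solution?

2

Row reduce the augmented matrix [T | b].
R2 ← R2 − (3/8)·R1: [0, -21/8, 21/8, -11/8, 9/8, 17/2]
R3 ← R3 + (7/8)·R1: [0, 9/8, -9/8, 15/8, 27/8, -33/2]
R3 ← R3 + (3/7)·R2: [0, 0, 0, 9/7, 27/7, -90/7]
The echelon form has 3 nonzero rows, and every pivot lies in the first 5 columns, so rank(T) = rank([T|b]) = 3.
The system is consistent.
Free variables = (unknowns) − (rank) = 5 − 3 = 2.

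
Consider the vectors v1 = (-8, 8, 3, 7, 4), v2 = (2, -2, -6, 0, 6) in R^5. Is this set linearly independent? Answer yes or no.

yes

Form the matrix with these vectors as rows and row reduce.
R2 ← R2 + (1/4)·R1: [0, 0, -21/4, 7/4, 7]
2 nonzero rows, so the 2 vectors span a space of dimension 2.
Since 2 = 2, the vectors are linearly independent.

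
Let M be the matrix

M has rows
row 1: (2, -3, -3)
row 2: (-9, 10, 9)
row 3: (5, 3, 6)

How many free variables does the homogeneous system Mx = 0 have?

Row reduce to echelon form.
R2 ← R2 + (9/2)·R1: [0, -7/2, -9/2]
R3 ← R3 − (5/2)·R1: [0, 21/2, 27/2]
R3 ← R3 + (3)·R2: [0, 0, 0]
2 nonzero rows, so rank(M) = 2.
M has 3 columns; by rank–nullity, nullity = 3 − 2 = 1.

1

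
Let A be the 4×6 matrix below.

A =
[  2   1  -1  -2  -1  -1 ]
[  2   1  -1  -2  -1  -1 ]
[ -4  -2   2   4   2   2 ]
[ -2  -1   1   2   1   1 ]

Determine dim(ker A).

Row reduce to echelon form.
R2 ← R2 − R1: [0, 0, 0, 0, 0, 0]
R3 ← R3 + (2)·R1: [0, 0, 0, 0, 0, 0]
R4 ← R4 + R1: [0, 0, 0, 0, 0, 0]
1 nonzero row, so rank(A) = 1.
A has 6 columns; by rank–nullity, nullity = 6 − 1 = 5.

5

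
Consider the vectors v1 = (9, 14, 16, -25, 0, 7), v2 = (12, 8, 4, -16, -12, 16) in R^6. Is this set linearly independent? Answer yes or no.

yes

Form the matrix with these vectors as rows and row reduce.
R2 ← R2 − (4/3)·R1: [0, -32/3, -52/3, 52/3, -12, 20/3]
2 nonzero rows, so the 2 vectors span a space of dimension 2.
Since 2 = 2, the vectors are linearly independent.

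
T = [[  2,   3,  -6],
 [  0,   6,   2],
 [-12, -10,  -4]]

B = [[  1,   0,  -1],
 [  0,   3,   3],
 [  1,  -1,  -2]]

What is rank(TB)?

2

First compute TB:
[[ -4,  15,  19],
 [  2,  16,  14],
 [-16, -26, -10]]
Now row reduce the product.
R2 ← R2 + (1/2)·R1: [0, 47/2, 47/2]
R3 ← R3 − (4)·R1: [0, -86, -86]
R3 ← R3 + (172/47)·R2: [0, 0, 0]
2 nonzero rows, so rank(TB) = 2.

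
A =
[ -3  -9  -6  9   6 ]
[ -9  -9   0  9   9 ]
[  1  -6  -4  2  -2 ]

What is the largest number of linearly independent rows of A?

3

Row reduce to echelon form.
R2 ← R2 − (3)·R1: [0, 18, 18, -18, -9]
R3 ← R3 + (1/3)·R1: [0, -9, -6, 5, 0]
R3 ← R3 + (1/2)·R2: [0, 0, 3, -4, -9/2]
Echelon form has 3 nonzero rows, so rank(A) = 3.
The rank gives the maximum number of linearly independent rows: 3.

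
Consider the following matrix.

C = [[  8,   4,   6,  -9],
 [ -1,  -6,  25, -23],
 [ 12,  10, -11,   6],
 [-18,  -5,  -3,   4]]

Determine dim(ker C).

0

Row reduce to echelon form.
R2 ← R2 + (1/8)·R1: [0, -11/2, 103/4, -193/8]
R3 ← R3 − (3/2)·R1: [0, 4, -20, 39/2]
R4 ← R4 + (9/4)·R1: [0, 4, 21/2, -65/4]
R3 ← R3 + (8/11)·R2: [0, 0, -14/11, 43/22]
R4 ← R4 + (8/11)·R2: [0, 0, 643/22, -1487/44]
R4 ← R4 + (643/28)·R3: [0, 0, 0, 621/56]
4 nonzero rows, so rank(C) = 4.
C has 4 columns; by rank–nullity, nullity = 4 − 4 = 0.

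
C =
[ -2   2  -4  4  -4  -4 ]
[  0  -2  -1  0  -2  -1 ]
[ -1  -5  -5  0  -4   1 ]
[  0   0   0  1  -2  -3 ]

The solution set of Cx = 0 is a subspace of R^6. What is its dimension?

Row reduce to echelon form.
R3 ← R3 − (1/2)·R1: [0, -6, -3, -2, -2, 3]
R3 ← R3 − (3)·R2: [0, 0, 0, -2, 4, 6]
R4 ← R4 + (1/2)·R3: [0, 0, 0, 0, 0, 0]
3 nonzero rows, so rank(C) = 3.
C has 6 columns; by rank–nullity, nullity = 6 − 3 = 3.

3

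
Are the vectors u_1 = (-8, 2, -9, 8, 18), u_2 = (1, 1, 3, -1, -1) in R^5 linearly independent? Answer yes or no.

yes

Form the matrix with these vectors as rows and row reduce.
R2 ← R2 + (1/8)·R1: [0, 5/4, 15/8, 0, 5/4]
2 nonzero rows, so the 2 vectors span a space of dimension 2.
Since 2 = 2, the vectors are linearly independent.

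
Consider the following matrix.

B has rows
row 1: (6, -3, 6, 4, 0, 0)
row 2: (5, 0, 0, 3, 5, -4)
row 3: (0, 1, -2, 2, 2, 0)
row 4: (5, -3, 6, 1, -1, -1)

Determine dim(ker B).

3

Row reduce to echelon form.
R2 ← R2 − (5/6)·R1: [0, 5/2, -5, -1/3, 5, -4]
R4 ← R4 − (5/6)·R1: [0, -1/2, 1, -7/3, -1, -1]
R3 ← R3 − (2/5)·R2: [0, 0, 0, 32/15, 0, 8/5]
R4 ← R4 + (1/5)·R2: [0, 0, 0, -12/5, 0, -9/5]
R4 ← R4 + (9/8)·R3: [0, 0, 0, 0, 0, 0]
3 nonzero rows, so rank(B) = 3.
B has 6 columns; by rank–nullity, nullity = 6 − 3 = 3.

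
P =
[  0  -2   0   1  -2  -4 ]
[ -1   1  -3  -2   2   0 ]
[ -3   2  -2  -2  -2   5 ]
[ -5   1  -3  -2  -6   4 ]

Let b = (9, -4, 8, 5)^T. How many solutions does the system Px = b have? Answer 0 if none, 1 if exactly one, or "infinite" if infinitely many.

Row reduce the augmented matrix [P | b].
Swap R1 ↔ R2
R3 ← R3 − (3)·R1: [0, -1, 7, 4, -8, 5, 20]
R4 ← R4 − (5)·R1: [0, -4, 12, 8, -16, 4, 25]
R3 ← R3 − (1/2)·R2: [0, 0, 7, 7/2, -7, 7, 31/2]
R4 ← R4 − (2)·R2: [0, 0, 12, 6, -12, 12, 7]
R4 ← R4 − (12/7)·R3: [0, 0, 0, 0, 0, 0, -137/7]
The echelon form has 4 nonzero rows; the last pivot sits in the augmented column, so rank(P) = 3 but rank([P|b]) = 4.
Since the ranks differ, the system is inconsistent.
It has no solutions.

0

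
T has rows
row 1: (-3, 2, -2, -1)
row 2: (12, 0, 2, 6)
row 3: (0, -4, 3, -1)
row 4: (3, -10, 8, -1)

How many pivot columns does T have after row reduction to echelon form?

Row reduce to echelon form.
R2 ← R2 + (4)·R1: [0, 8, -6, 2]
R4 ← R4 + R1: [0, -8, 6, -2]
R3 ← R3 + (1/2)·R2: [0, 0, 0, 0]
R4 ← R4 + R2: [0, 0, 0, 0]
Echelon form has 2 nonzero rows, so rank(T) = 2.
Each nonzero row contributes one pivot column: 2 pivot columns.

2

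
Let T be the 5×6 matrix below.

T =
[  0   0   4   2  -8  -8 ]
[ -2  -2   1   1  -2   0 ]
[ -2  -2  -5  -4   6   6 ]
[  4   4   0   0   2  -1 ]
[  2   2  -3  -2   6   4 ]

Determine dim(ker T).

Row reduce to echelon form.
Swap R1 ↔ R2
R3 ← R3 − R1: [0, 0, -6, -5, 8, 6]
R4 ← R4 + (2)·R1: [0, 0, 2, 2, -2, -1]
R5 ← R5 + R1: [0, 0, -2, -1, 4, 4]
R3 ← R3 + (3/2)·R2: [0, 0, 0, -2, -4, -6]
R4 ← R4 − (1/2)·R2: [0, 0, 0, 1, 2, 3]
R5 ← R5 + (1/2)·R2: [0, 0, 0, 0, 0, 0]
R4 ← R4 + (1/2)·R3: [0, 0, 0, 0, 0, 0]
3 nonzero rows, so rank(T) = 3.
T has 6 columns; by rank–nullity, nullity = 6 − 3 = 3.

3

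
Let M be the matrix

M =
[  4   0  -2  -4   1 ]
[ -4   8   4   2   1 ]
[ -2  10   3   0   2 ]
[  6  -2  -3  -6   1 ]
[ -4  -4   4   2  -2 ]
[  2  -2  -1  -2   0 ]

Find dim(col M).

3

Row reduce to echelon form.
R2 ← R2 + R1: [0, 8, 2, -2, 2]
R3 ← R3 + (1/2)·R1: [0, 10, 2, -2, 5/2]
R4 ← R4 − (3/2)·R1: [0, -2, 0, 0, -1/2]
R5 ← R5 + R1: [0, -4, 2, -2, -1]
R6 ← R6 − (1/2)·R1: [0, -2, 0, 0, -1/2]
R3 ← R3 − (5/4)·R2: [0, 0, -1/2, 1/2, 0]
R4 ← R4 + (1/4)·R2: [0, 0, 1/2, -1/2, 0]
R5 ← R5 + (1/2)·R2: [0, 0, 3, -3, 0]
R6 ← R6 + (1/4)·R2: [0, 0, 1/2, -1/2, 0]
R4 ← R4 + R3: [0, 0, 0, 0, 0]
R5 ← R5 + (6)·R3: [0, 0, 0, 0, 0]
R6 ← R6 + R3: [0, 0, 0, 0, 0]
Echelon form has 3 nonzero rows, so rank(M) = 3.
The column space has dimension equal to the rank: 3.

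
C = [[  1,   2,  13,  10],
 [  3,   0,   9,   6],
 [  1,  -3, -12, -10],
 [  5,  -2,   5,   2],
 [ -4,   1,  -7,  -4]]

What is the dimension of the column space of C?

Row reduce to echelon form.
R2 ← R2 − (3)·R1: [0, -6, -30, -24]
R3 ← R3 − R1: [0, -5, -25, -20]
R4 ← R4 − (5)·R1: [0, -12, -60, -48]
R5 ← R5 + (4)·R1: [0, 9, 45, 36]
R3 ← R3 − (5/6)·R2: [0, 0, 0, 0]
R4 ← R4 − (2)·R2: [0, 0, 0, 0]
R5 ← R5 + (3/2)·R2: [0, 0, 0, 0]
Echelon form has 2 nonzero rows, so rank(C) = 2.
The column space has dimension equal to the rank: 2.

2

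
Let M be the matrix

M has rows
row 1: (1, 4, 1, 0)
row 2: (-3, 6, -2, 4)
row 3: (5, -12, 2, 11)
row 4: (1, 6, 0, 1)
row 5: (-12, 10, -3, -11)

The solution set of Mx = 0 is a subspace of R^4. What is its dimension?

Row reduce to echelon form.
R2 ← R2 + (3)·R1: [0, 18, 1, 4]
R3 ← R3 − (5)·R1: [0, -32, -3, 11]
R4 ← R4 − R1: [0, 2, -1, 1]
R5 ← R5 + (12)·R1: [0, 58, 9, -11]
R3 ← R3 + (16/9)·R2: [0, 0, -11/9, 163/9]
R4 ← R4 − (1/9)·R2: [0, 0, -10/9, 5/9]
R5 ← R5 − (29/9)·R2: [0, 0, 52/9, -215/9]
R4 ← R4 − (10/11)·R3: [0, 0, 0, -175/11]
R5 ← R5 + (52/11)·R3: [0, 0, 0, 679/11]
R5 ← R5 + (97/25)·R4: [0, 0, 0, 0]
4 nonzero rows, so rank(M) = 4.
M has 4 columns; by rank–nullity, nullity = 4 − 4 = 0.

0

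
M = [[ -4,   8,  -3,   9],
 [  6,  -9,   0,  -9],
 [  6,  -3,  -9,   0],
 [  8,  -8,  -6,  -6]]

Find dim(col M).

2

Row reduce to echelon form.
R2 ← R2 + (3/2)·R1: [0, 3, -9/2, 9/2]
R3 ← R3 + (3/2)·R1: [0, 9, -27/2, 27/2]
R4 ← R4 + (2)·R1: [0, 8, -12, 12]
R3 ← R3 − (3)·R2: [0, 0, 0, 0]
R4 ← R4 − (8/3)·R2: [0, 0, 0, 0]
Echelon form has 2 nonzero rows, so rank(M) = 2.
The column space has dimension equal to the rank: 2.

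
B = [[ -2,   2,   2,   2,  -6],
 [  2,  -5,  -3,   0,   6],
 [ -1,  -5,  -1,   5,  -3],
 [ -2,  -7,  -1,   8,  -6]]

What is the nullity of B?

3

Row reduce to echelon form.
R2 ← R2 + R1: [0, -3, -1, 2, 0]
R3 ← R3 − (1/2)·R1: [0, -6, -2, 4, 0]
R4 ← R4 − R1: [0, -9, -3, 6, 0]
R3 ← R3 − (2)·R2: [0, 0, 0, 0, 0]
R4 ← R4 − (3)·R2: [0, 0, 0, 0, 0]
2 nonzero rows, so rank(B) = 2.
B has 5 columns; by rank–nullity, nullity = 5 − 2 = 3.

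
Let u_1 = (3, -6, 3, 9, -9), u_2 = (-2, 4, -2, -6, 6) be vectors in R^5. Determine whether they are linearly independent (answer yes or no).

Form the matrix with these vectors as rows and row reduce.
R2 ← R2 + (2/3)·R1: [0, 0, 0, 0, 0]
1 nonzero row, so the 2 vectors span a space of dimension 1.
Since 1 < 2, the vectors are linearly dependent.

no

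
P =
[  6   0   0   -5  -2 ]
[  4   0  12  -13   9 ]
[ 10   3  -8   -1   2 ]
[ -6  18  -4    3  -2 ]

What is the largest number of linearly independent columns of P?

Row reduce to echelon form.
R2 ← R2 − (2/3)·R1: [0, 0, 12, -29/3, 31/3]
R3 ← R3 − (5/3)·R1: [0, 3, -8, 22/3, 16/3]
R4 ← R4 + R1: [0, 18, -4, -2, -4]
Swap R2 ↔ R3
R4 ← R4 − (6)·R2: [0, 0, 44, -46, -36]
R4 ← R4 − (11/3)·R3: [0, 0, 0, -95/9, -665/9]
Echelon form has 4 nonzero rows, so rank(P) = 4.
The rank gives the maximum number of linearly independent columns: 4.

4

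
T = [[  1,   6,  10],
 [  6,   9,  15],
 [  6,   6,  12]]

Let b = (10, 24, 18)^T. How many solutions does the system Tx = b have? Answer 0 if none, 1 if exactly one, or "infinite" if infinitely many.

1

Row reduce the augmented matrix [T | b].
R2 ← R2 − (6)·R1: [0, -27, -45, -36]
R3 ← R3 − (6)·R1: [0, -30, -48, -42]
R3 ← R3 − (10/9)·R2: [0, 0, 2, -2]
The echelon form has 3 nonzero rows, and every pivot lies in the first 3 columns, so rank(T) = rank([T|b]) = 3.
The system is consistent.
rank = 3 = number of unknowns, so the solution is unique.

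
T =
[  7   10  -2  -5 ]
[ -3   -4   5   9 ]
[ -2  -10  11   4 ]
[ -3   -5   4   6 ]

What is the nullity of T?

0

Row reduce to echelon form.
R2 ← R2 + (3/7)·R1: [0, 2/7, 29/7, 48/7]
R3 ← R3 + (2/7)·R1: [0, -50/7, 73/7, 18/7]
R4 ← R4 + (3/7)·R1: [0, -5/7, 22/7, 27/7]
R3 ← R3 + (25)·R2: [0, 0, 114, 174]
R4 ← R4 + (5/2)·R2: [0, 0, 27/2, 21]
R4 ← R4 − (9/76)·R3: [0, 0, 0, 15/38]
4 nonzero rows, so rank(T) = 4.
T has 4 columns; by rank–nullity, nullity = 4 − 4 = 0.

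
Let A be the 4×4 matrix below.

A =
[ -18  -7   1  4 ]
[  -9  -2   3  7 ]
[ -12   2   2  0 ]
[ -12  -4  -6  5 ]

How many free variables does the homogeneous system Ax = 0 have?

0

Row reduce to echelon form.
R2 ← R2 − (1/2)·R1: [0, 3/2, 5/2, 5]
R3 ← R3 − (2/3)·R1: [0, 20/3, 4/3, -8/3]
R4 ← R4 − (2/3)·R1: [0, 2/3, -20/3, 7/3]
R3 ← R3 − (40/9)·R2: [0, 0, -88/9, -224/9]
R4 ← R4 − (4/9)·R2: [0, 0, -70/9, 1/9]
R4 ← R4 − (35/44)·R3: [0, 0, 0, 219/11]
4 nonzero rows, so rank(A) = 4.
A has 4 columns; by rank–nullity, nullity = 4 − 4 = 0.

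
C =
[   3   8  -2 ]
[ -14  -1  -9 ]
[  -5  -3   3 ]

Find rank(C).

3

Row reduce to echelon form.
R2 ← R2 + (14/3)·R1: [0, 109/3, -55/3]
R3 ← R3 + (5/3)·R1: [0, 31/3, -1/3]
R3 ← R3 − (31/109)·R2: [0, 0, 532/109]
Echelon form has 3 nonzero rows, so rank(C) = 3.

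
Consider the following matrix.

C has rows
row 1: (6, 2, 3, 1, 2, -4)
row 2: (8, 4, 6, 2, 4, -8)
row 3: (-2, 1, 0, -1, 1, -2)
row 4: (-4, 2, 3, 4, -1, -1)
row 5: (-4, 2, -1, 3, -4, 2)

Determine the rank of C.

4

Row reduce to echelon form.
R2 ← R2 − (4/3)·R1: [0, 4/3, 2, 2/3, 4/3, -8/3]
R3 ← R3 + (1/3)·R1: [0, 5/3, 1, -2/3, 5/3, -10/3]
R4 ← R4 + (2/3)·R1: [0, 10/3, 5, 14/3, 1/3, -11/3]
R5 ← R5 + (2/3)·R1: [0, 10/3, 1, 11/3, -8/3, -2/3]
R3 ← R3 − (5/4)·R2: [0, 0, -3/2, -3/2, 0, 0]
R4 ← R4 − (5/2)·R2: [0, 0, 0, 3, -3, 3]
R5 ← R5 − (5/2)·R2: [0, 0, -4, 2, -6, 6]
R5 ← R5 − (8/3)·R3: [0, 0, 0, 6, -6, 6]
R5 ← R5 − (2)·R4: [0, 0, 0, 0, 0, 0]
Echelon form has 4 nonzero rows, so rank(C) = 4.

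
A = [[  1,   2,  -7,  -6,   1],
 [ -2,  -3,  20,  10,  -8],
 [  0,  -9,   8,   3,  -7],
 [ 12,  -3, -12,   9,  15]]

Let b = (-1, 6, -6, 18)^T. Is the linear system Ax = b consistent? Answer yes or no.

yes

Row reduce the augmented matrix [A | b].
R2 ← R2 + (2)·R1: [0, 1, 6, -2, -6, 4]
R4 ← R4 − (12)·R1: [0, -27, 72, 81, 3, 30]
R3 ← R3 + (9)·R2: [0, 0, 62, -15, -61, 30]
R4 ← R4 + (27)·R2: [0, 0, 234, 27, -159, 138]
R4 ← R4 − (117/31)·R3: [0, 0, 0, 2592/31, 2208/31, 768/31]
The echelon form has 4 nonzero rows, and every pivot lies in the first 5 columns, so rank(A) = rank([A|b]) = 4.
The system is consistent.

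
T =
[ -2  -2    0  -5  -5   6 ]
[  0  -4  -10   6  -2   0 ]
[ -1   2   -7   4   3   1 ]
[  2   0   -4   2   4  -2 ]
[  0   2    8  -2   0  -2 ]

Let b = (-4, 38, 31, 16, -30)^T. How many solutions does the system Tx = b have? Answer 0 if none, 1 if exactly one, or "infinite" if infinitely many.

infinite

Row reduce the augmented matrix [T | b].
R3 ← R3 − (1/2)·R1: [0, 3, -7, 13/2, 11/2, -2, 33]
R4 ← R4 + R1: [0, -2, -4, -3, -1, 4, 12]
R3 ← R3 + (3/4)·R2: [0, 0, -29/2, 11, 4, -2, 123/2]
R4 ← R4 − (1/2)·R2: [0, 0, 1, -6, 0, 4, -7]
R5 ← R5 + (1/2)·R2: [0, 0, 3, 1, -1, -2, -11]
R4 ← R4 + (2/29)·R3: [0, 0, 0, -152/29, 8/29, 112/29, -80/29]
R5 ← R5 + (6/29)·R3: [0, 0, 0, 95/29, -5/29, -70/29, 50/29]
R5 ← R5 + (5/8)·R4: [0, 0, 0, 0, 0, 0, 0]
The echelon form has 4 nonzero rows, and every pivot lies in the first 6 columns, so rank(T) = rank([T|b]) = 4.
The system is consistent.
rank = 4 < 6 unknowns, so there are infinitely many solutions.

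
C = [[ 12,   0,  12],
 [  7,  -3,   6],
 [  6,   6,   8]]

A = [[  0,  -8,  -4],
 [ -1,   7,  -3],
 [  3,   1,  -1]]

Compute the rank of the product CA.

First compute CA:
[[ 36, -84, -60],
 [ 21, -71, -25],
 [ 18,   2, -50]]
Now row reduce the product.
R2 ← R2 − (7/12)·R1: [0, -22, 10]
R3 ← R3 − (1/2)·R1: [0, 44, -20]
R3 ← R3 + (2)·R2: [0, 0, 0]
2 nonzero rows, so rank(CA) = 2.

2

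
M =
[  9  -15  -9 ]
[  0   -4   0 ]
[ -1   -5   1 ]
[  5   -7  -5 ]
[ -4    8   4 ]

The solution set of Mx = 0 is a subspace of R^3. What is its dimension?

1

Row reduce to echelon form.
R3 ← R3 + (1/9)·R1: [0, -20/3, 0]
R4 ← R4 − (5/9)·R1: [0, 4/3, 0]
R5 ← R5 + (4/9)·R1: [0, 4/3, 0]
R3 ← R3 − (5/3)·R2: [0, 0, 0]
R4 ← R4 + (1/3)·R2: [0, 0, 0]
R5 ← R5 + (1/3)·R2: [0, 0, 0]
2 nonzero rows, so rank(M) = 2.
M has 3 columns; by rank–nullity, nullity = 3 − 2 = 1.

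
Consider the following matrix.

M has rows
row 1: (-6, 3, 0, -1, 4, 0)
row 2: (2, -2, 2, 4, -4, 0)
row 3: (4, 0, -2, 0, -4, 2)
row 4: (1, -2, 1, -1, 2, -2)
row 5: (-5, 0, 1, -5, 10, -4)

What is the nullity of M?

3

Row reduce to echelon form.
R2 ← R2 + (1/3)·R1: [0, -1, 2, 11/3, -8/3, 0]
R3 ← R3 + (2/3)·R1: [0, 2, -2, -2/3, -4/3, 2]
R4 ← R4 + (1/6)·R1: [0, -3/2, 1, -7/6, 8/3, -2]
R5 ← R5 − (5/6)·R1: [0, -5/2, 1, -25/6, 20/3, -4]
R3 ← R3 + (2)·R2: [0, 0, 2, 20/3, -20/3, 2]
R4 ← R4 − (3/2)·R2: [0, 0, -2, -20/3, 20/3, -2]
R5 ← R5 − (5/2)·R2: [0, 0, -4, -40/3, 40/3, -4]
R4 ← R4 + R3: [0, 0, 0, 0, 0, 0]
R5 ← R5 + (2)·R3: [0, 0, 0, 0, 0, 0]
3 nonzero rows, so rank(M) = 3.
M has 6 columns; by rank–nullity, nullity = 6 − 3 = 3.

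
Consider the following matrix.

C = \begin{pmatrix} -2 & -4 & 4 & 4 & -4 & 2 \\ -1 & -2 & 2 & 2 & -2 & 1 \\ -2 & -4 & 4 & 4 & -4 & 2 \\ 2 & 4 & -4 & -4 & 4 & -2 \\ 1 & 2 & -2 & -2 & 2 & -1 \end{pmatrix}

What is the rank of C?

Row reduce to echelon form.
R2 ← R2 − (1/2)·R1: [0, 0, 0, 0, 0, 0]
R3 ← R3 − R1: [0, 0, 0, 0, 0, 0]
R4 ← R4 + R1: [0, 0, 0, 0, 0, 0]
R5 ← R5 + (1/2)·R1: [0, 0, 0, 0, 0, 0]
Echelon form has 1 nonzero row, so rank(C) = 1.

1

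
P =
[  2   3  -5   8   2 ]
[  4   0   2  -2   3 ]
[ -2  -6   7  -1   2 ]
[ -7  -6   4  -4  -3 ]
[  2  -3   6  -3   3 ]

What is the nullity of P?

Row reduce to echelon form.
R2 ← R2 − (2)·R1: [0, -6, 12, -18, -1]
R3 ← R3 + R1: [0, -3, 2, 7, 4]
R4 ← R4 + (7/2)·R1: [0, 9/2, -27/2, 24, 4]
R5 ← R5 − R1: [0, -6, 11, -11, 1]
R3 ← R3 − (1/2)·R2: [0, 0, -4, 16, 9/2]
R4 ← R4 + (3/4)·R2: [0, 0, -9/2, 21/2, 13/4]
R5 ← R5 − R2: [0, 0, -1, 7, 2]
R4 ← R4 − (9/8)·R3: [0, 0, 0, -15/2, -29/16]
R5 ← R5 − (1/4)·R3: [0, 0, 0, 3, 7/8]
R5 ← R5 + (2/5)·R4: [0, 0, 0, 0, 3/20]
5 nonzero rows, so rank(P) = 5.
P has 5 columns; by rank–nullity, nullity = 5 − 5 = 0.

0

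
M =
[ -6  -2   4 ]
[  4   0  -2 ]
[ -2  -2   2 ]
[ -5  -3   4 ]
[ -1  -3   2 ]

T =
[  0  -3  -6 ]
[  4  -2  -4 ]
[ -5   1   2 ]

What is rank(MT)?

2

First compute MT:
[[-28,  26,  52],
 [ 10, -14, -28],
 [-18,  12,  24],
 [-32,  25,  50],
 [-22,  11,  22]]
Now row reduce the product.
R2 ← R2 + (5/14)·R1: [0, -33/7, -66/7]
R3 ← R3 − (9/14)·R1: [0, -33/7, -66/7]
R4 ← R4 − (8/7)·R1: [0, -33/7, -66/7]
R5 ← R5 − (11/14)·R1: [0, -66/7, -132/7]
R3 ← R3 − R2: [0, 0, 0]
R4 ← R4 − R2: [0, 0, 0]
R5 ← R5 − (2)·R2: [0, 0, 0]
2 nonzero rows, so rank(MT) = 2.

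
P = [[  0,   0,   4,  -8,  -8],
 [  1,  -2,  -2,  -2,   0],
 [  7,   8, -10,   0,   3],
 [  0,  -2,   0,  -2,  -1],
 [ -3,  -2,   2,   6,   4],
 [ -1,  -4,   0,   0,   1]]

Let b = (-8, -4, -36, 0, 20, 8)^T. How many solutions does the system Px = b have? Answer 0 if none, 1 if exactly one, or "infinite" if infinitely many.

infinite

Row reduce the augmented matrix [P | b].
Swap R1 ↔ R2
R3 ← R3 − (7)·R1: [0, 22, 4, 14, 3, -8]
R5 ← R5 + (3)·R1: [0, -8, -4, 0, 4, 8]
R6 ← R6 + R1: [0, -6, -2, -2, 1, 4]
Swap R2 ↔ R3
R4 ← R4 + (1/11)·R2: [0, 0, 4/11, -8/11, -8/11, -8/11]
R5 ← R5 + (4/11)·R2: [0, 0, -28/11, 56/11, 56/11, 56/11]
R6 ← R6 + (3/11)·R2: [0, 0, -10/11, 20/11, 20/11, 20/11]
R4 ← R4 − (1/11)·R3: [0, 0, 0, 0, 0, 0]
R5 ← R5 + (7/11)·R3: [0, 0, 0, 0, 0, 0]
R6 ← R6 + (5/22)·R3: [0, 0, 0, 0, 0, 0]
The echelon form has 3 nonzero rows, and every pivot lies in the first 5 columns, so rank(P) = rank([P|b]) = 3.
The system is consistent.
rank = 3 < 5 unknowns, so there are infinitely many solutions.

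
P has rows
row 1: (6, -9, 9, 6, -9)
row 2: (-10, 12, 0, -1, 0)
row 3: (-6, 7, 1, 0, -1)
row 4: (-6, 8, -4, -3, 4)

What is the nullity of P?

Row reduce to echelon form.
R2 ← R2 + (5/3)·R1: [0, -3, 15, 9, -15]
R3 ← R3 + R1: [0, -2, 10, 6, -10]
R4 ← R4 + R1: [0, -1, 5, 3, -5]
R3 ← R3 − (2/3)·R2: [0, 0, 0, 0, 0]
R4 ← R4 − (1/3)·R2: [0, 0, 0, 0, 0]
2 nonzero rows, so rank(P) = 2.
P has 5 columns; by rank–nullity, nullity = 5 − 2 = 3.

3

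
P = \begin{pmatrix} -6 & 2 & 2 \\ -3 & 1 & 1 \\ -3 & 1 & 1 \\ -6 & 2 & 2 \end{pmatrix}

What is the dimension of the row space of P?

1

Row reduce to echelon form.
R2 ← R2 − (1/2)·R1: [0, 0, 0]
R3 ← R3 − (1/2)·R1: [0, 0, 0]
R4 ← R4 − R1: [0, 0, 0]
Echelon form has 1 nonzero row, so rank(P) = 1.
The row space has dimension equal to the rank: 1.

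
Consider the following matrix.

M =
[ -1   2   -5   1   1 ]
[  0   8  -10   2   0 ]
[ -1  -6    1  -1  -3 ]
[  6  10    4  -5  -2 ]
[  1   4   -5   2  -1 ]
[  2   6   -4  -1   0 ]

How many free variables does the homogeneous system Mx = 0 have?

Row reduce to echelon form.
R3 ← R3 − R1: [0, -8, 6, -2, -4]
R4 ← R4 + (6)·R1: [0, 22, -26, 1, 4]
R5 ← R5 + R1: [0, 6, -10, 3, 0]
R6 ← R6 + (2)·R1: [0, 10, -14, 1, 2]
R3 ← R3 + R2: [0, 0, -4, 0, -4]
R4 ← R4 − (11/4)·R2: [0, 0, 3/2, -9/2, 4]
R5 ← R5 − (3/4)·R2: [0, 0, -5/2, 3/2, 0]
R6 ← R6 − (5/4)·R2: [0, 0, -3/2, -3/2, 2]
R4 ← R4 + (3/8)·R3: [0, 0, 0, -9/2, 5/2]
R5 ← R5 − (5/8)·R3: [0, 0, 0, 3/2, 5/2]
R6 ← R6 − (3/8)·R3: [0, 0, 0, -3/2, 7/2]
R5 ← R5 + (1/3)·R4: [0, 0, 0, 0, 10/3]
R6 ← R6 − (1/3)·R4: [0, 0, 0, 0, 8/3]
R6 ← R6 − (4/5)·R5: [0, 0, 0, 0, 0]
5 nonzero rows, so rank(M) = 5.
M has 5 columns; by rank–nullity, nullity = 5 − 5 = 0.

0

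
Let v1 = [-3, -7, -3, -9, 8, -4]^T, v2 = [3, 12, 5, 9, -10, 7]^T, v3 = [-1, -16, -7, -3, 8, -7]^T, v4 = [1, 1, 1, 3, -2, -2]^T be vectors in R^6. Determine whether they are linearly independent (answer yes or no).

no

Form the matrix with these vectors as rows and row reduce.
R2 ← R2 + R1: [0, 5, 2, 0, -2, 3]
R3 ← R3 − (1/3)·R1: [0, -41/3, -6, 0, 16/3, -17/3]
R4 ← R4 + (1/3)·R1: [0, -4/3, 0, 0, 2/3, -10/3]
R3 ← R3 + (41/15)·R2: [0, 0, -8/15, 0, -2/15, 38/15]
R4 ← R4 + (4/15)·R2: [0, 0, 8/15, 0, 2/15, -38/15]
R4 ← R4 + R3: [0, 0, 0, 0, 0, 0]
3 nonzero rows, so the 4 vectors span a space of dimension 3.
Since 3 < 4, the vectors are linearly dependent.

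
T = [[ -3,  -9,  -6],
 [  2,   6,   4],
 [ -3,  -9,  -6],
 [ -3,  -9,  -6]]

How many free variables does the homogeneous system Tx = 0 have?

Row reduce to echelon form.
R2 ← R2 + (2/3)·R1: [0, 0, 0]
R3 ← R3 − R1: [0, 0, 0]
R4 ← R4 − R1: [0, 0, 0]
1 nonzero row, so rank(T) = 1.
T has 3 columns; by rank–nullity, nullity = 3 − 1 = 2.

2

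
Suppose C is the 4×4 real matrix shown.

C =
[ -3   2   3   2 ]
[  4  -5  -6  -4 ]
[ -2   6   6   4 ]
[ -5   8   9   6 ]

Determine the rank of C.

2

Row reduce to echelon form.
R2 ← R2 + (4/3)·R1: [0, -7/3, -2, -4/3]
R3 ← R3 − (2/3)·R1: [0, 14/3, 4, 8/3]
R4 ← R4 − (5/3)·R1: [0, 14/3, 4, 8/3]
R3 ← R3 + (2)·R2: [0, 0, 0, 0]
R4 ← R4 + (2)·R2: [0, 0, 0, 0]
Echelon form has 2 nonzero rows, so rank(C) = 2.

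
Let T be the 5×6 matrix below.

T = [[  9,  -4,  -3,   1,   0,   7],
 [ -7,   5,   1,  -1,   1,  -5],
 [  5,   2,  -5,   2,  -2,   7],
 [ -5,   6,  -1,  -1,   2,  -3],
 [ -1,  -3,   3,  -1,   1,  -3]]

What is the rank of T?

3

Row reduce to echelon form.
R2 ← R2 + (7/9)·R1: [0, 17/9, -4/3, -2/9, 1, 4/9]
R3 ← R3 − (5/9)·R1: [0, 38/9, -10/3, 13/9, -2, 28/9]
R4 ← R4 + (5/9)·R1: [0, 34/9, -8/3, -4/9, 2, 8/9]
R5 ← R5 + (1/9)·R1: [0, -31/9, 8/3, -8/9, 1, -20/9]
R3 ← R3 − (38/17)·R2: [0, 0, -6/17, 33/17, -72/17, 36/17]
R4 ← R4 − (2)·R2: [0, 0, 0, 0, 0, 0]
R5 ← R5 + (31/17)·R2: [0, 0, 4/17, -22/17, 48/17, -24/17]
R5 ← R5 + (2/3)·R3: [0, 0, 0, 0, 0, 0]
Echelon form has 3 nonzero rows, so rank(T) = 3.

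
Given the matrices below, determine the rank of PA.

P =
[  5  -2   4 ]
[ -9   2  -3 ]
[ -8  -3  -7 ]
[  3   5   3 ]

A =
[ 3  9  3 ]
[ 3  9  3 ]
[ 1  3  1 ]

First compute PA:
[[ 13,  39,  13],
 [-24, -72, -24],
 [-40, -120, -40],
 [ 27,  81,  27]]
Now row reduce the product.
R2 ← R2 + (24/13)·R1: [0, 0, 0]
R3 ← R3 + (40/13)·R1: [0, 0, 0]
R4 ← R4 − (27/13)·R1: [0, 0, 0]
1 nonzero row, so rank(PA) = 1.

1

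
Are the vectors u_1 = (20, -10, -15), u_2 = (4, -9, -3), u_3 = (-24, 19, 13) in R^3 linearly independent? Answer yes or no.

yes

Form the matrix with these vectors as rows and row reduce.
R2 ← R2 − (1/5)·R1: [0, -7, 0]
R3 ← R3 + (6/5)·R1: [0, 7, -5]
R3 ← R3 + R2: [0, 0, -5]
3 nonzero rows, so the 3 vectors span a space of dimension 3.
Since 3 = 3, the vectors are linearly independent.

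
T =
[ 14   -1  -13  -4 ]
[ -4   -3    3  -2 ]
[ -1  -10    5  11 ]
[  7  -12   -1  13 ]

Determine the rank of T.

3

Row reduce to echelon form.
R2 ← R2 + (2/7)·R1: [0, -23/7, -5/7, -22/7]
R3 ← R3 + (1/14)·R1: [0, -141/14, 57/14, 75/7]
R4 ← R4 − (1/2)·R1: [0, -23/2, 11/2, 15]
R3 ← R3 − (141/46)·R2: [0, 0, 144/23, 468/23]
R4 ← R4 − (7/2)·R2: [0, 0, 8, 26]
R4 ← R4 − (23/18)·R3: [0, 0, 0, 0]
Echelon form has 3 nonzero rows, so rank(T) = 3.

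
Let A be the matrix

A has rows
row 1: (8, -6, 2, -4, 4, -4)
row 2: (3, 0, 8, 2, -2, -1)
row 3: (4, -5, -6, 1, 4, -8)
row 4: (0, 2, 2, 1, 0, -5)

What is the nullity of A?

2

Row reduce to echelon form.
R2 ← R2 − (3/8)·R1: [0, 9/4, 29/4, 7/2, -7/2, 1/2]
R3 ← R3 − (1/2)·R1: [0, -2, -7, 3, 2, -6]
R3 ← R3 + (8/9)·R2: [0, 0, -5/9, 55/9, -10/9, -50/9]
R4 ← R4 − (8/9)·R2: [0, 0, -40/9, -19/9, 28/9, -49/9]
R4 ← R4 − (8)·R3: [0, 0, 0, -51, 12, 39]
4 nonzero rows, so rank(A) = 4.
A has 6 columns; by rank–nullity, nullity = 6 − 4 = 2.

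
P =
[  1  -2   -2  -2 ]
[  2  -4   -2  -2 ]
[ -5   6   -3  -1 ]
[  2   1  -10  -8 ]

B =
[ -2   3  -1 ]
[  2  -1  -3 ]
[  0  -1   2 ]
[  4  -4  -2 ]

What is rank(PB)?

2

First compute PB:
[[-14,  15,   5],
 [-20,  20,  10],
 [ 18, -14, -17],
 [-34,  47,  -9]]
Now row reduce the product.
R2 ← R2 − (10/7)·R1: [0, -10/7, 20/7]
R3 ← R3 + (9/7)·R1: [0, 37/7, -74/7]
R4 ← R4 − (17/7)·R1: [0, 74/7, -148/7]
R3 ← R3 + (37/10)·R2: [0, 0, 0]
R4 ← R4 + (37/5)·R2: [0, 0, 0]
2 nonzero rows, so rank(PB) = 2.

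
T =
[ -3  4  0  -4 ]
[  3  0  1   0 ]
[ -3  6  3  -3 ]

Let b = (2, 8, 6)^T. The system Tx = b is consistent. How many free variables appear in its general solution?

Row reduce the augmented matrix [T | b].
R2 ← R2 + R1: [0, 4, 1, -4, 10]
R3 ← R3 − R1: [0, 2, 3, 1, 4]
R3 ← R3 − (1/2)·R2: [0, 0, 5/2, 3, -1]
The echelon form has 3 nonzero rows, and every pivot lies in the first 4 columns, so rank(T) = rank([T|b]) = 3.
The system is consistent.
Free variables = (unknowns) − (rank) = 4 − 3 = 1.

1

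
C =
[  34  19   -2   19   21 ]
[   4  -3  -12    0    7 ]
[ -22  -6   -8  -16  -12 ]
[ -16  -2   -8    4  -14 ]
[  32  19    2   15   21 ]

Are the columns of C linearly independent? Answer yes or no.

Row reduce C to echelon form.
R2 ← R2 − (2/17)·R1: [0, -89/17, -200/17, -38/17, 77/17]
R3 ← R3 + (11/17)·R1: [0, 107/17, -158/17, -63/17, 27/17]
R4 ← R4 + (8/17)·R1: [0, 118/17, -152/17, 220/17, -70/17]
R5 ← R5 − (16/17)·R1: [0, 19/17, 66/17, -49/17, 21/17]
R3 ← R3 + (107/89)·R2: [0, 0, -2086/89, -569/89, 626/89]
R4 ← R4 + (118/89)·R2: [0, 0, -2184/89, 888/89, 168/89]
R5 ← R5 + (19/89)·R2: [0, 0, 122/89, -299/89, 196/89]
R4 ← R4 − (156/149)·R3: [0, 0, 0, 2484/149, -816/149]
R5 ← R5 + (61/1043)·R3: [0, 0, 0, -3894/1043, 2726/1043]
R5 ← R5 + (649/2898)·R4: [0, 0, 0, 0, 670/483]
5 pivots among 5 columns.
Every column is a pivot column, so the columns are linearly independent.

yes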